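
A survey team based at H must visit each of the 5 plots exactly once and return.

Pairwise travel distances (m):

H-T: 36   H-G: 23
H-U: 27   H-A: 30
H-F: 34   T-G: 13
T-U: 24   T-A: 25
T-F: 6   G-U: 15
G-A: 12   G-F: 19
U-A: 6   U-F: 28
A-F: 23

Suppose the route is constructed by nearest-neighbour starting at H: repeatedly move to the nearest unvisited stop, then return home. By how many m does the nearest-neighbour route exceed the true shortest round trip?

7 m longer than the optimal tour.

From H: G=23, U=27, A=30, F=34, T=36 → choose G (23).
From G: A=12, T=13, U=15, F=19 → choose A (12).
From A: U=6, F=23, T=25 → choose U (6).
From U: T=24, F=28 → choose T (24).
From T: F=6 → choose F (6).
NN route H → G → A → U → T → F → H costs 105.
Optimal: H → G → T → F → A → U → H costs 98 (by enumerating all 60 distinct tours).
Excess = 105 − 98 = 7.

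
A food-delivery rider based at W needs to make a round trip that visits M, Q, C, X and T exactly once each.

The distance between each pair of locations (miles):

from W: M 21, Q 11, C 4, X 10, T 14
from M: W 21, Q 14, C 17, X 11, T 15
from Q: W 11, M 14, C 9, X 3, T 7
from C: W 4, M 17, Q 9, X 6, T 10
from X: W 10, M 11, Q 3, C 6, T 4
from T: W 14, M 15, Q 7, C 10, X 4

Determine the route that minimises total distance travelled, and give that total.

54 miles — the shortest possible round trip.

With 5 stops there are 5!/2 = 60 distinct round trips (a route and its reverse cost the same).
W → M → Q → C → X → T → W: 21+14+9+6+4+14 = 68
W → M → Q → C → T → X → W: 21+14+9+10+4+10 = 68
W → M → Q → X → C → T → W: 21+14+3+6+10+14 = 68
W → M → Q → X → T → C → W: 21+14+3+4+10+4 = 56
W → M → Q → T → C → X → W: 21+14+7+10+6+10 = 68
W → M → Q → T → X → C → W: 21+14+7+4+6+4 = 56
W → M → C → Q → X → T → W: 21+17+9+3+4+14 = 68
W → M → C → Q → T → X → W: 21+17+9+7+4+10 = 68
W → M → C → X → Q → T → W: 21+17+6+3+7+14 = 68
W → M → C → X → T → Q → W: 21+17+6+4+7+11 = 66
W → M → C → T → Q → X → W: 21+17+10+7+3+10 = 68
W → M → C → T → X → Q → W: 21+17+10+4+3+11 = 66
W → M → X → Q → C → T → W: 21+11+3+9+10+14 = 68
W → M → X → Q → T → C → W: 21+11+3+7+10+4 = 56
… (46 more)
W → Q → M → X → T → C → W: 11+14+11+4+10+4 = 54  ← best
The minimum is 54.
One optimal route: W → Q → M → X → T → C → W (or its reverse).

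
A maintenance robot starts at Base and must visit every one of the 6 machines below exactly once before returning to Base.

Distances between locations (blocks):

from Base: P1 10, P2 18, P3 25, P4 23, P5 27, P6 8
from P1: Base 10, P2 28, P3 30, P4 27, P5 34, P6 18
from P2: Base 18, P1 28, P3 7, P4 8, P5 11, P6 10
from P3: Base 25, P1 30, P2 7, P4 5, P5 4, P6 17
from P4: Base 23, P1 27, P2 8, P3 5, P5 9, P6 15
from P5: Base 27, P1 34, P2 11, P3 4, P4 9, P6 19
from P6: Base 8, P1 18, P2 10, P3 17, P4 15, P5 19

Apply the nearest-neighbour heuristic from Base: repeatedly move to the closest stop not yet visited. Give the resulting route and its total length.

Base → [P6:8 / P1:10 / P2:18 / P4:23 / P3:25 / P5:27] → P6 (8)
P6 → [P2:10 / P4:15 / P3:17 / P1:18 / P5:19] → P2 (10)
P2 → [P3:7 / P4:8 / P5:11 / P1:28] → P3 (7)
P3 → [P5:4 / P4:5 / P1:30] → P5 (4)
P5 → [P4:9 / P1:34] → P4 (9)
P4 → [P1:27] → P1 (27)
Return P1→Base: 10.
Total = 8 + 10 + 7 + 4 + 9 + 27 + 10 = 75.

Nearest-neighbour total = 75 blocks; route Base → P6 → P2 → P3 → P5 → P4 → P1 → Base.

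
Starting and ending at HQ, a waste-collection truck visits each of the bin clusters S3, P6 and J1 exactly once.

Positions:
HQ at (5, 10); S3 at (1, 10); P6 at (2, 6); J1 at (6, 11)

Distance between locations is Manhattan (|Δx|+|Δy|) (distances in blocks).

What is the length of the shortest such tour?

HQ-S3-P6-J1-HQ: 4+5+9+2 = 20
HQ-S3-J1-P6-HQ: 4+6+9+7 = 26
HQ-P6-S3-J1-HQ: 7+5+6+2 = 20
The minimum is 20.
One optimal route: HQ → S3 → P6 → J1 → HQ (or its reverse).

Minimum total distance: 20 blocks.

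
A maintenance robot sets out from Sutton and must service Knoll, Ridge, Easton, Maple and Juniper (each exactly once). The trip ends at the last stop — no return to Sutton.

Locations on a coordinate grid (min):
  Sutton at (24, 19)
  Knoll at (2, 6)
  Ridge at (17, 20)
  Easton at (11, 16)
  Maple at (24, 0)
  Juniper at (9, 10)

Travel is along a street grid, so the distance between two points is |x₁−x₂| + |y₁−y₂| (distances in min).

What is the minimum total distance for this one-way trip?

65 min — the minimum one-way total.

There are 5! = 120 possible orderings.
Sutton - Knoll - Ridge - Easton - Maple - Juniper: 35+29+10+29+25 = 128
Sutton - Knoll - Ridge - Easton - Juniper - Maple: 35+29+10+8+25 = 107
Sutton - Knoll - Ridge - Maple - Easton - Juniper: 35+29+27+29+8 = 128
Sutton - Knoll - Ridge - Maple - Juniper - Easton: 35+29+27+25+8 = 124
Sutton - Knoll - Ridge - Juniper - Easton - Maple: 35+29+18+8+29 = 119
Sutton - Knoll - Ridge - Juniper - Maple - Easton: 35+29+18+25+29 = 136
Sutton - Knoll - Easton - Ridge - Maple - Juniper: 35+19+10+27+25 = 116
Sutton - Knoll - Easton - Ridge - Juniper - Maple: 35+19+10+18+25 = 107
Sutton - Knoll - Easton - Maple - Ridge - Juniper: 35+19+29+27+18 = 128
Sutton - Knoll - Easton - Maple - Juniper - Ridge: 35+19+29+25+18 = 126
Sutton - Knoll - Easton - Juniper - Ridge - Maple: 35+19+8+18+27 = 107
Sutton - Knoll - Easton - Juniper - Maple - Ridge: 35+19+8+25+27 = 114
Sutton - Knoll - Maple - Ridge - Easton - Juniper: 35+28+27+10+8 = 108
Sutton - Knoll - Maple - Ridge - Juniper - Easton: 35+28+27+18+8 = 116
… (106 more)
Sutton - Ridge - Easton - Juniper - Knoll - Maple: 8+10+8+11+28 = 65  ← best
The minimum is 65.
One shortest path: Sutton → Ridge → Easton → Juniper → Knoll → Maple.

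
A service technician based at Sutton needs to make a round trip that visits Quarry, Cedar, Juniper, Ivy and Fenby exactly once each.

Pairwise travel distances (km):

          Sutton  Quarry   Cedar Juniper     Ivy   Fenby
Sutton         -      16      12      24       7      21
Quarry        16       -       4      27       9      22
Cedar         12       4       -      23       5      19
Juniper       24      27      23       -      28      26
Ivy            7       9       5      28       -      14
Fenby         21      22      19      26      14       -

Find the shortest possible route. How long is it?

With 5 stops there are 5!/2 = 60 distinct round trips (a route and its reverse cost the same).
Sutton→Quarry→Cedar→Juniper→Ivy→Fenby→Sutton: 16+4+23+28+14+21 = 106
Sutton→Quarry→Cedar→Juniper→Fenby→Ivy→Sutton: 16+4+23+26+14+7 = 90
Sutton→Quarry→Cedar→Ivy→Juniper→Fenby→Sutton: 16+4+5+28+26+21 = 100
Sutton→Quarry→Cedar→Ivy→Fenby→Juniper→Sutton: 16+4+5+14+26+24 = 89
Sutton→Quarry→Cedar→Fenby→Juniper→Ivy→Sutton: 16+4+19+26+28+7 = 100
Sutton→Quarry→Cedar→Fenby→Ivy→Juniper→Sutton: 16+4+19+14+28+24 = 105
Sutton→Quarry→Juniper→Cedar→Ivy→Fenby→Sutton: 16+27+23+5+14+21 = 106
Sutton→Quarry→Juniper→Cedar→Fenby→Ivy→Sutton: 16+27+23+19+14+7 = 106
Sutton→Quarry→Juniper→Ivy→Cedar→Fenby→Sutton: 16+27+28+5+19+21 = 116
Sutton→Quarry→Juniper→Ivy→Fenby→Cedar→Sutton: 16+27+28+14+19+12 = 116
Sutton→Quarry→Juniper→Fenby→Cedar→Ivy→Sutton: 16+27+26+19+5+7 = 100
Sutton→Quarry→Juniper→Fenby→Ivy→Cedar→Sutton: 16+27+26+14+5+12 = 100
Sutton→Quarry→Ivy→Cedar→Juniper→Fenby→Sutton: 16+9+5+23+26+21 = 100
Sutton→Quarry→Ivy→Cedar→Fenby→Juniper→Sutton: 16+9+5+19+26+24 = 99
… (46 more)
Sutton→Juniper→Fenby→Quarry→Cedar→Ivy→Sutton: 24+26+22+4+5+7 = 88  ← best
The minimum is 88.
One optimal route: Sutton → Juniper → Fenby → Quarry → Cedar → Ivy → Sutton (or its reverse).

Minimum total distance: 88 km.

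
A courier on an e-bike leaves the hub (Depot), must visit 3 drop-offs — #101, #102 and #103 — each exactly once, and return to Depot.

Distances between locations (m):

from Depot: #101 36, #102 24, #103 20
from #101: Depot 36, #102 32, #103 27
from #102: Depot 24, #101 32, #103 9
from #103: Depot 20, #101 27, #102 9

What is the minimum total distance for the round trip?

Minimum total distance: 96 m.

There are 3 distinct closed tours to check (reversals are equivalent).
Depot → #101 → #102 → #103 → Depot: 36+32+9+20 = 97
Depot → #101 → #103 → #102 → Depot: 36+27+9+24 = 96
Depot → #102 → #101 → #103 → Depot: 24+32+27+20 = 103
The minimum is 96.
One optimal route: Depot → #101 → #103 → #102 → Depot (or its reverse).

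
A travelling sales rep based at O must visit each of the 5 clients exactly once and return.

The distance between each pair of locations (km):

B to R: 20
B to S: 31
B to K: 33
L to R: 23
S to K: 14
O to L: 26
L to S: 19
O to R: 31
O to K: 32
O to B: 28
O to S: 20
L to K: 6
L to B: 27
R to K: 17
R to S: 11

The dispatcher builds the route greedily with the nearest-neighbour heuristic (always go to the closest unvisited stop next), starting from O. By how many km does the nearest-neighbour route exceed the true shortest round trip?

Excess over optimum: 4 km.

From O: S=20, L=26, B=28, R=31, K=32 → choose S (20).
From S: R=11, K=14, L=19, B=31 → choose R (11).
From R: K=17, B=20, L=23 → choose K (17).
From K: L=6, B=33 → choose L (6).
From L: B=27 → choose B (27).
NN route O → S → R → K → L → B → O costs 109.
Optimal: O → L → K → S → R → B → O costs 105 (by enumerating all 60 distinct tours).
Excess = 109 − 105 = 4.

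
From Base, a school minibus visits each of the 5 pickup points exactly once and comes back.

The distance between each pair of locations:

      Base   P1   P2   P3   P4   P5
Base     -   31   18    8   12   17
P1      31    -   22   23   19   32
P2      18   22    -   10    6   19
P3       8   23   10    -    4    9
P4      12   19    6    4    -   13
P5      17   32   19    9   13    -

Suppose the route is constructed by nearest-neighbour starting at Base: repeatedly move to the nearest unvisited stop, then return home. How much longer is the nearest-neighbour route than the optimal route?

Excess over optimum: 11.

From Base: P3=8, P4=12, P5=17, P2=18, P1=31 → choose P3 (8).
From P3: P4=4, P5=9, P2=10, P1=23 → choose P4 (4).
From P4: P2=6, P5=13, P1=19 → choose P2 (6).
From P2: P5=19, P1=22 → choose P5 (19).
From P5: P1=32 → choose P1 (32).
NN route Base → P3 → P4 → P2 → P5 → P1 → Base costs 100.
Optimal: Base → P1 → P2 → P4 → P3 → P5 → Base costs 89 (by enumerating all 60 distinct tours).
Excess = 100 − 89 = 11.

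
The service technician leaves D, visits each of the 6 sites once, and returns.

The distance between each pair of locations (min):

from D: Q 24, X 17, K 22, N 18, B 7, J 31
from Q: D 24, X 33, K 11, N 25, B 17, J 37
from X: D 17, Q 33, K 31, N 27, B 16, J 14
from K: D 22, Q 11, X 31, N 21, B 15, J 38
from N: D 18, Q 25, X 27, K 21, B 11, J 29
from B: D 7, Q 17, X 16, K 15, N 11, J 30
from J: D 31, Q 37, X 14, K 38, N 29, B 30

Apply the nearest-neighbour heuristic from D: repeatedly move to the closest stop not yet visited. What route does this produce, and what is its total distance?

128 min along D → B → N → K → Q → X → J → D.

At D the remaining stops are B 7, X 17, N 18, K 22, Q 24, J 31; go to B.
At B the remaining stops are N 11, K 15, X 16, Q 17, J 30; go to N.
At N the remaining stops are K 21, Q 25, X 27, J 29; go to K.
At K the remaining stops are Q 11, X 31, J 38; go to Q.
At Q the remaining stops are X 33, J 37; go to X.
At X the remaining stops are J 14; go to J.
Return J→D: 31.
Total = 7 + 11 + 21 + 11 + 33 + 14 + 31 = 128.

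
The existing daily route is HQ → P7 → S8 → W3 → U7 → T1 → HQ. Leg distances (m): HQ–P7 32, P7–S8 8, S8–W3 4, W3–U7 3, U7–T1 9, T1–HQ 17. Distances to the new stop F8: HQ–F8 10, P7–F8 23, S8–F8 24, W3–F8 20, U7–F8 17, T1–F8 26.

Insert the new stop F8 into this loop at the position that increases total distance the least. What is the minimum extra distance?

Minimum extra distance: 1 m, inserting F8 between HQ and P7.

Insertion cost between consecutive stops i–j is d(i,F8) + d(F8,j) − d(i,j):
  between HQ and P7: 10 + 23 − 32 = 1
  between P7 and S8: 23 + 24 − 8 = 39
  between S8 and W3: 24 + 20 − 4 = 40
  between W3 and U7: 20 + 17 − 3 = 34
  between U7 and T1: 17 + 26 − 9 = 34
  between T1 and HQ: 26 + 10 − 17 = 19
Cheapest insertion is between HQ and P7, adding 1.
New total = 73 + 1 = 74.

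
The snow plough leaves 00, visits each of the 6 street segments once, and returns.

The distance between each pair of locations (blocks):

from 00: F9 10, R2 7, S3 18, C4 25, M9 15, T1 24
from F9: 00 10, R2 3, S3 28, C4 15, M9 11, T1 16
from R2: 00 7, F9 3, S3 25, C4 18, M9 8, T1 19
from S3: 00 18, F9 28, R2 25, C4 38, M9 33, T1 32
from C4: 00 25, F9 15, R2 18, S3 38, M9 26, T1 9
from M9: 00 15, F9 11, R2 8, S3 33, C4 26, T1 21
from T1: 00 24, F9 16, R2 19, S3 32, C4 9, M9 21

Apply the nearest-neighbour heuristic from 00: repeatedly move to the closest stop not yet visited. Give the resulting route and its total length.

Total distance 107 blocks via the nearest-neighbour route 00 → R2 → F9 → M9 → T1 → C4 → S3 → 00.

At 00 the remaining stops are R2 7, F9 10, M9 15, S3 18, T1 24, C4 25; go to R2.
At R2 the remaining stops are F9 3, M9 8, C4 18, T1 19, S3 25; go to F9.
At F9 the remaining stops are M9 11, C4 15, T1 16, S3 28; go to M9.
At M9 the remaining stops are T1 21, C4 26, S3 33; go to T1.
At T1 the remaining stops are C4 9, S3 32; go to C4.
At C4 the remaining stops are S3 38; go to S3.
Return S3→00: 18.
Total = 7 + 3 + 11 + 21 + 9 + 38 + 18 = 107.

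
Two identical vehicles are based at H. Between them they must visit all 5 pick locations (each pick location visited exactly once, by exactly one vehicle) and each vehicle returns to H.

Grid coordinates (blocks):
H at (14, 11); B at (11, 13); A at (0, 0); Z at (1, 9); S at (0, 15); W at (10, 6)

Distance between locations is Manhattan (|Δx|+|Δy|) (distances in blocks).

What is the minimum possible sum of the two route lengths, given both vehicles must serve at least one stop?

Minimum combined distance: 70 blocks.

Try each way of splitting the stops between the two vehicles (each non-empty) and, for each split, find the best tour for each vehicle:
  {B} + {A, Z, S, W}: 10 + 60 = 70
  {A} + {B, Z, S, W}: 50 + 46 = 96
  {B, A} + {Z, S, W}: 54 + 46 = 100
  {Z} + {B, A, S, W}: 30 + 58 = 88
  {B, Z} + {A, S, W}: 34 + 58 = 92
  {A, Z} + {B, S, W}: 50 + 46 = 96
  … (15 splits in total)
Best: vehicle 1 H → B → H = 10; vehicle 2 H → S → Z → A → W → H = 60; combined 70.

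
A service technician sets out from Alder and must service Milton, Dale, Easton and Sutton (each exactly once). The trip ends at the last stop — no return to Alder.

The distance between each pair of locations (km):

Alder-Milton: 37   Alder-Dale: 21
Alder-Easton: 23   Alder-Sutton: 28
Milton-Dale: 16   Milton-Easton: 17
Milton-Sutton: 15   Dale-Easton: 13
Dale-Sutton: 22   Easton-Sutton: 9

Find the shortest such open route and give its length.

There are 4! = 24 possible orderings.
Alder - Milton - Dale - Easton - Sutton: 37+16+13+9 = 75
Alder - Milton - Dale - Sutton - Easton: 37+16+22+9 = 84
Alder - Milton - Easton - Dale - Sutton: 37+17+13+22 = 89
Alder - Milton - Easton - Sutton - Dale: 37+17+9+22 = 85
Alder - Milton - Sutton - Dale - Easton: 37+15+22+13 = 87
Alder - Milton - Sutton - Easton - Dale: 37+15+9+13 = 74
Alder - Dale - Milton - Easton - Sutton: 21+16+17+9 = 63
Alder - Dale - Milton - Sutton - Easton: 21+16+15+9 = 61
Alder - Dale - Easton - Milton - Sutton: 21+13+17+15 = 66
Alder - Dale - Easton - Sutton - Milton: 21+13+9+15 = 58
Alder - Dale - Sutton - Milton - Easton: 21+22+15+17 = 75
Alder - Dale - Sutton - Easton - Milton: 21+22+9+17 = 69
Alder - Easton - Milton - Dale - Sutton: 23+17+16+22 = 78
Alder - Easton - Milton - Sutton - Dale: 23+17+15+22 = 77
… (10 more)
The minimum is 58.
One shortest path: Alder → Dale → Easton → Sutton → Milton.

Shortest open route: 58 km.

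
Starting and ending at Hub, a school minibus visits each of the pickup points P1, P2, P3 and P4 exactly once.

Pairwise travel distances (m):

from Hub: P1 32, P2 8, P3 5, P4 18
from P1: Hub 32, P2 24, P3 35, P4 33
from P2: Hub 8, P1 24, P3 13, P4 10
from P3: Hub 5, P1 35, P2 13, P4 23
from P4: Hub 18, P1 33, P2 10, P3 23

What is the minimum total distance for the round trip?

With 4 stops there are 4!/2 = 12 distinct round trips (a route and its reverse cost the same).
Hub-P1-P2-P3-P4-Hub: 32+24+13+23+18 = 110
Hub-P1-P2-P4-P3-Hub: 32+24+10+23+5 = 94
Hub-P1-P3-P2-P4-Hub: 32+35+13+10+18 = 108
Hub-P1-P3-P4-P2-Hub: 32+35+23+10+8 = 108
Hub-P1-P4-P2-P3-Hub: 32+33+10+13+5 = 93
Hub-P1-P4-P3-P2-Hub: 32+33+23+13+8 = 109
Hub-P2-P1-P3-P4-Hub: 8+24+35+23+18 = 108
Hub-P2-P1-P4-P3-Hub: 8+24+33+23+5 = 93
Hub-P2-P3-P1-P4-Hub: 8+13+35+33+18 = 107
Hub-P2-P4-P1-P3-Hub: 8+10+33+35+5 = 91
Hub-P3-P1-P2-P4-Hub: 5+35+24+10+18 = 92
Hub-P3-P2-P1-P4-Hub: 5+13+24+33+18 = 93
The minimum is 91.
One optimal route: Hub → P2 → P4 → P1 → P3 → Hub (or its reverse).

Minimum total distance: 91 m.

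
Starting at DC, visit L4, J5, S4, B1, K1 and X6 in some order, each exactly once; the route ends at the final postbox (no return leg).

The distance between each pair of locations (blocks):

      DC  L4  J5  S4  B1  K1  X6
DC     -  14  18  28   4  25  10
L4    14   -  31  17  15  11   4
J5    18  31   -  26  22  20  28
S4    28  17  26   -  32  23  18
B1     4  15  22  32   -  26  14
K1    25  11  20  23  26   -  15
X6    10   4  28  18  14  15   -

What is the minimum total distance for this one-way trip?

There are 6! = 720 possible orderings.
DC - L4 - J5 - S4 - B1 - K1 - X6: 14+31+26+32+26+15 = 144
DC - L4 - J5 - S4 - B1 - X6 - K1: 14+31+26+32+14+15 = 132
DC - L4 - J5 - S4 - K1 - B1 - X6: 14+31+26+23+26+14 = 134
DC - L4 - J5 - S4 - K1 - X6 - B1: 14+31+26+23+15+14 = 123
DC - L4 - J5 - S4 - X6 - B1 - K1: 14+31+26+18+14+26 = 129
DC - L4 - J5 - S4 - X6 - K1 - B1: 14+31+26+18+15+26 = 130
DC - L4 - J5 - B1 - S4 - K1 - X6: 14+31+22+32+23+15 = 137
DC - L4 - J5 - B1 - S4 - X6 - K1: 14+31+22+32+18+15 = 132
… (712 more)
DC - B1 - J5 - K1 - L4 - X6 - S4: 4+22+20+11+4+18 = 79  ← best
The minimum is 79.
One shortest path: DC → B1 → J5 → K1 → L4 → X6 → S4.

Minimum one-way distance = 79 blocks.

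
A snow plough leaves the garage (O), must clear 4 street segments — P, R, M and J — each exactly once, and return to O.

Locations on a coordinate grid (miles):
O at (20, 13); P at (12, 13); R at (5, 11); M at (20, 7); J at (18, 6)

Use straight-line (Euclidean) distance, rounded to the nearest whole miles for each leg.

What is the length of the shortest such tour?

37 miles — the shortest possible round trip.

There are 12 distinct closed tours to check (reversals are equivalent).
O-P-R-M-J-O: 8+7+16+2+7 = 40
O-P-R-J-M-O: 8+7+14+2+6 = 37
O-P-M-R-J-O: 8+10+16+14+7 = 55
O-P-M-J-R-O: 8+10+2+14+15 = 49
O-P-J-R-M-O: 8+9+14+16+6 = 53
O-P-J-M-R-O: 8+9+2+16+15 = 50
O-R-P-M-J-O: 15+7+10+2+7 = 41
O-R-P-J-M-O: 15+7+9+2+6 = 39
O-R-M-P-J-O: 15+16+10+9+7 = 57
O-R-J-P-M-O: 15+14+9+10+6 = 54
O-M-P-R-J-O: 6+10+7+14+7 = 44
O-M-R-P-J-O: 6+16+7+9+7 = 45
The minimum is 37.
One optimal route: O → P → R → J → M → O (or its reverse).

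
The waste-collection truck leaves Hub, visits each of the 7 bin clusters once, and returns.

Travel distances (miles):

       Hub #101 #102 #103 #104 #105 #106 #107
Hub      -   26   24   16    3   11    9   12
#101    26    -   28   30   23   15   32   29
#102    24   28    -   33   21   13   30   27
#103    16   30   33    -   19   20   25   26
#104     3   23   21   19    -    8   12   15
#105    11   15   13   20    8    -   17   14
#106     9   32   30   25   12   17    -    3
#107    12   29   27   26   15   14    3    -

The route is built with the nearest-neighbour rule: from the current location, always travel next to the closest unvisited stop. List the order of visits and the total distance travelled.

Nearest-neighbour total = 135 miles; route Hub → #104 → #105 → #102 → #107 → #106 → #103 → #101 → Hub.

Hub → [#104:3 / #106:9 / #105:11 / #107:12 / #103:16 / #102:24 / #101:26] → #104 (3)
#104 → [#105:8 / #106:12 / #107:15 / #103:19 / #102:21 / #101:23] → #105 (8)
#105 → [#102:13 / #107:14 / #101:15 / #106:17 / #103:20] → #102 (13)
#102 → [#107:27 / #101:28 / #106:30 / #103:33] → #107 (27)
#107 → [#106:3 / #103:26 / #101:29] → #106 (3)
#106 → [#103:25 / #101:32] → #103 (25)
#103 → [#101:30] → #101 (30)
Return #101→Hub: 26.
Total = 3 + 8 + 13 + 27 + 3 + 25 + 30 + 26 = 135.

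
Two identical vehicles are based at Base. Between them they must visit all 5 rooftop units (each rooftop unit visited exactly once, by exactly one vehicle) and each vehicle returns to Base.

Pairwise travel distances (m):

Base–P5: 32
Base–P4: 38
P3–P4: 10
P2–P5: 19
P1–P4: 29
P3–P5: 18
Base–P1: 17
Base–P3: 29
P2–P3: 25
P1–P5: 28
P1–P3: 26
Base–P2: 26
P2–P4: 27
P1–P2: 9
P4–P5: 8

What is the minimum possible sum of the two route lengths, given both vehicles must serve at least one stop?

Check every non-empty split of the stops between the two vehicles; for each half take its own optimal tour:
  {P1} + {P2, P3, P4, P5}: 34 + 92 = 126
  {P2} + {P1, P3, P4, P5}: 52 + 92 = 144
  {P1, P2} + {P3, P4, P5}: 52 + 79 = 131
  {P3} + {P1, P2, P4, P5}: 58 + 91 = 149
  {P1, P3} + {P2, P4, P5}: 72 + 91 = 163
  {P2, P3} + {P1, P4, P5}: 80 + 86 = 166
  … (15 splits in total)
Best: vehicle 1 Base → P1 → Base = 34; vehicle 2 Base → P2 → P5 → P4 → P3 → Base = 92; combined 126.

Minimum combined distance: 126 m.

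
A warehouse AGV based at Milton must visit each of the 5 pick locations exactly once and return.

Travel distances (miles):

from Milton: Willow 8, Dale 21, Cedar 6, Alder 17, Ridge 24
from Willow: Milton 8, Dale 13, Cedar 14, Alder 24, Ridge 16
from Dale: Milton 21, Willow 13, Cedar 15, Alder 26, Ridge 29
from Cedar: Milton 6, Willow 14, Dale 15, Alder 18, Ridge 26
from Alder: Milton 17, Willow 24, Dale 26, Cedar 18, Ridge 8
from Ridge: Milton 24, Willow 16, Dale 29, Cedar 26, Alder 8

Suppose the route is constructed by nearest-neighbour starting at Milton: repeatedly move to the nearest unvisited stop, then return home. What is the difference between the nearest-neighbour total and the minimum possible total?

From Milton: Cedar=6, Willow=8, Alder=17, Dale=21, Ridge=24 → choose Cedar (6).
From Cedar: Willow=14, Dale=15, Alder=18, Ridge=26 → choose Willow (14).
From Willow: Dale=13, Ridge=16, Alder=24 → choose Dale (13).
From Dale: Alder=26, Ridge=29 → choose Alder (26).
From Alder: Ridge=8 → choose Ridge (8).
NN route Milton → Cedar → Willow → Dale → Alder → Ridge → Milton costs 91.
Optimal: Milton → Cedar → Dale → Willow → Ridge → Alder → Milton costs 75 (by enumerating all 60 distinct tours).
Excess = 91 − 75 = 16.

The nearest-neighbour route is 16 miles longer than optimal.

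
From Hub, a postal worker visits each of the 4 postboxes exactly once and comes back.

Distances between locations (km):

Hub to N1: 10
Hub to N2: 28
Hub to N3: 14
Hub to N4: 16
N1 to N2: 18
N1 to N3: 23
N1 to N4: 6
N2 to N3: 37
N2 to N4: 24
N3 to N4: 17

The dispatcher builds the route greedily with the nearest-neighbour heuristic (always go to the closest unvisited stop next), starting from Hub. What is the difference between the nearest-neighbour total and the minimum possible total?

From Hub: N1=10, N3=14, N4=16, N2=28 → choose N1 (10).
From N1: N4=6, N2=18, N3=23 → choose N4 (6).
From N4: N3=17, N2=24 → choose N3 (17).
From N3: N2=37 → choose N2 (37).
NN route Hub → N1 → N4 → N3 → N2 → Hub costs 98.
Optimal: Hub → N1 → N2 → N4 → N3 → Hub costs 83 (by enumerating all 12 distinct tours).
Excess = 98 − 83 = 15.

15 km longer than the optimal tour.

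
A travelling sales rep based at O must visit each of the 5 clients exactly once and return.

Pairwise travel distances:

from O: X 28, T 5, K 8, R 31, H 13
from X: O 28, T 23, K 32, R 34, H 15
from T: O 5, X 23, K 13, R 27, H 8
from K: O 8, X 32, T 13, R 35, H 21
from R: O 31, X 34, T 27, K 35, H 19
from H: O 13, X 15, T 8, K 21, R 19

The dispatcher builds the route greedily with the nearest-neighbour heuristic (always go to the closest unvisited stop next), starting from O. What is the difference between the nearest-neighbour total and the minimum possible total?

Excess over optimum: 21.

From O: T=5, K=8, H=13, X=28, R=31 → choose T (5).
From T: H=8, K=13, X=23, R=27 → choose H (8).
From H: X=15, R=19, K=21 → choose X (15).
From X: K=32, R=34 → choose K (32).
From K: R=35 → choose R (35).
NN route O → T → H → X → K → R → O costs 126.
Optimal: O → T → X → H → R → K → O costs 105 (by enumerating all 60 distinct tours).
Excess = 126 − 105 = 21.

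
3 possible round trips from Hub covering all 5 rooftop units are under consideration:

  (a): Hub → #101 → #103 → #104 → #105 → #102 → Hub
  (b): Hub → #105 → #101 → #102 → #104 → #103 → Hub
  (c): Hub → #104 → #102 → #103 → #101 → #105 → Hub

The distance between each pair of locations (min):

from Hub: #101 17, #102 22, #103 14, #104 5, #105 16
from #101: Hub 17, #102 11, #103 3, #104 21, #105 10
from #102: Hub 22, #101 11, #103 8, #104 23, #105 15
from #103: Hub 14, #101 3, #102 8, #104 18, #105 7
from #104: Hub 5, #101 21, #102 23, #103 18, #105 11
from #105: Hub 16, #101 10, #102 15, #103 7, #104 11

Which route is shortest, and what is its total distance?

65 min — (c) is the shortest.

(a): 17 + 3 + 18 + 11 + 15 + 22 = 86
(b): 16 + 10 + 11 + 23 + 18 + 14 = 92
(c): 5 + 23 + 8 + 3 + 10 + 16 = 65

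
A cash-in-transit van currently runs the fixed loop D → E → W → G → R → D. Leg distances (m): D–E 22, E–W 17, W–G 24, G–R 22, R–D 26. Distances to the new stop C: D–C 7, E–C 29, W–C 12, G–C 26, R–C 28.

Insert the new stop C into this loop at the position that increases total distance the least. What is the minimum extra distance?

Adding 9 m by placing C on the R–D leg.

Insertion cost between consecutive stops i–j is d(i,C) + d(C,j) − d(i,j):
  between D and E: 7 + 29 − 22 = 14
  between E and W: 29 + 12 − 17 = 24
  between W and G: 12 + 26 − 24 = 14
  between G and R: 26 + 28 − 22 = 32
  between R and D: 28 + 7 − 26 = 9
Cheapest insertion is between R and D, adding 9.
New total = 111 + 9 = 120.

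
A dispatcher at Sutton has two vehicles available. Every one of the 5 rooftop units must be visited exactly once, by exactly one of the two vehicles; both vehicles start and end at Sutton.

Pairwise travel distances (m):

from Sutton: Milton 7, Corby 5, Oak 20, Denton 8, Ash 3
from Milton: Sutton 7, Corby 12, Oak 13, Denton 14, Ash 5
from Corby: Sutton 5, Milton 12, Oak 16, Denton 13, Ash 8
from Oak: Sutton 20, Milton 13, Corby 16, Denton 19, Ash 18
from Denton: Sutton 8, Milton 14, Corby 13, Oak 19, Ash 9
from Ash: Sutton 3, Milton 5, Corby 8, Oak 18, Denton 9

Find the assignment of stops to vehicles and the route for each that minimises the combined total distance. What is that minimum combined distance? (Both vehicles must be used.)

Minimum combined distance: 58 m.

Check every non-empty split of the stops between the two vehicles; for each half take its own optimal tour:
  {Milton} + {Corby, Oak, Denton, Ash}: 14 + 52 = 66
  {Corby} + {Milton, Oak, Denton, Ash}: 10 + 48 = 58
  {Milton, Corby} + {Oak, Denton, Ash}: 24 + 48 = 72
  {Oak} + {Milton, Corby, Denton, Ash}: 40 + 39 = 79
  {Milton, Oak} + {Corby, Denton, Ash}: 40 + 30 = 70
  {Corby, Oak} + {Milton, Denton, Ash}: 41 + 29 = 70
  … (15 splits in total)
Best: vehicle 1 Sutton → Corby → Sutton = 10; vehicle 2 Sutton → Denton → Oak → Milton → Ash → Sutton = 48; combined 58.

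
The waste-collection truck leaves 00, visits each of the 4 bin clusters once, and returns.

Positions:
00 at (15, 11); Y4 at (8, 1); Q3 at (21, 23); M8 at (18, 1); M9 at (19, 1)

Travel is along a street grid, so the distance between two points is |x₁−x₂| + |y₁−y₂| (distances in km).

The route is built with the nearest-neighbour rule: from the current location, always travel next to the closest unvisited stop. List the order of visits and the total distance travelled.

At 00 the remaining stops are M8 13, M9 14, Y4 17, Q3 18; go to M8.
At M8 the remaining stops are M9 1, Y4 10, Q3 25; go to M9.
At M9 the remaining stops are Y4 11, Q3 24; go to Y4.
At Y4 the remaining stops are Q3 35; go to Q3.
Return Q3→00: 18.
Total = 13 + 1 + 11 + 35 + 18 = 78.

Nearest-neighbour total = 78 km; route 00 → M8 → M9 → Y4 → Q3 → 00.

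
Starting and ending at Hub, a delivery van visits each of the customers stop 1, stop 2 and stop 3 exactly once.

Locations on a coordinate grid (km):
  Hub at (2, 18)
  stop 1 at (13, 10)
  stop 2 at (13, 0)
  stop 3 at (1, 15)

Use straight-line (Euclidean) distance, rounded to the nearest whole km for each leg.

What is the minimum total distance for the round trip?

46 km — the shortest possible round trip.

With 3 stops there are 3!/2 = 3 distinct round trips (a route and its reverse cost the same).
Hub → stop 1 → stop 2 → stop 3 → Hub: 14+10+19+3 = 46
Hub → stop 1 → stop 3 → stop 2 → Hub: 14+13+19+21 = 67
Hub → stop 2 → stop 1 → stop 3 → Hub: 21+10+13+3 = 47
The minimum is 46.
One optimal route: Hub → stop 1 → stop 2 → stop 3 → Hub (or its reverse).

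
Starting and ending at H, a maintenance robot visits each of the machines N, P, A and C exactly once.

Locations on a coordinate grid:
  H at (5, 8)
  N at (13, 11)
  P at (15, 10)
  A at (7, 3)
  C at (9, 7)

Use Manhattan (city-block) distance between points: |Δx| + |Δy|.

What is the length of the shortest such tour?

Minimum total distance: 36.

There are 12 distinct closed tours to check (reversals are equivalent).
H-N-P-A-C-H: 11+3+15+6+5 = 40
H-N-P-C-A-H: 11+3+9+6+7 = 36
H-N-A-P-C-H: 11+14+15+9+5 = 54
H-N-A-C-P-H: 11+14+6+9+12 = 52
H-N-C-P-A-H: 11+8+9+15+7 = 50
H-N-C-A-P-H: 11+8+6+15+12 = 52
H-P-N-A-C-H: 12+3+14+6+5 = 40
H-P-N-C-A-H: 12+3+8+6+7 = 36
H-P-A-N-C-H: 12+15+14+8+5 = 54
H-P-C-N-A-H: 12+9+8+14+7 = 50
H-A-N-P-C-H: 7+14+3+9+5 = 38
H-A-P-N-C-H: 7+15+3+8+5 = 38
The minimum is 36.
One optimal route: H → N → P → C → A → H (or its reverse).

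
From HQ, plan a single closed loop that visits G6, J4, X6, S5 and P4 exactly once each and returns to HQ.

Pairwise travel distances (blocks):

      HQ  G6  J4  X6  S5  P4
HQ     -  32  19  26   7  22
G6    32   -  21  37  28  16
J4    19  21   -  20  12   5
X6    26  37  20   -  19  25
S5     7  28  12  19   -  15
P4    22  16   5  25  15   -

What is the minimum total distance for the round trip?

Minimum total distance: 99 blocks.

With 5 stops there are 5!/2 = 60 distinct round trips (a route and its reverse cost the same).
HQ→G6→J4→X6→S5→P4→HQ: 32+21+20+19+15+22 = 129
HQ→G6→J4→X6→P4→S5→HQ: 32+21+20+25+15+7 = 120
HQ→G6→J4→S5→X6→P4→HQ: 32+21+12+19+25+22 = 131
HQ→G6→J4→S5→P4→X6→HQ: 32+21+12+15+25+26 = 131
HQ→G6→J4→P4→X6→S5→HQ: 32+21+5+25+19+7 = 109
HQ→G6→J4→P4→S5→X6→HQ: 32+21+5+15+19+26 = 118
HQ→G6→X6→J4→S5→P4→HQ: 32+37+20+12+15+22 = 138
HQ→G6→X6→J4→P4→S5→HQ: 32+37+20+5+15+7 = 116
HQ→G6→X6→S5→J4→P4→HQ: 32+37+19+12+5+22 = 127
HQ→G6→X6→S5→P4→J4→HQ: 32+37+19+15+5+19 = 127
HQ→G6→X6→P4→J4→S5→HQ: 32+37+25+5+12+7 = 118
HQ→G6→X6→P4→S5→J4→HQ: 32+37+25+15+12+19 = 140
HQ→G6→S5→J4→X6→P4→HQ: 32+28+12+20+25+22 = 139
HQ→G6→S5→J4→P4→X6→HQ: 32+28+12+5+25+26 = 128
… (46 more)
HQ→G6→P4→J4→X6→S5→HQ: 32+16+5+20+19+7 = 99  ← best
The minimum is 99.
One optimal route: HQ → G6 → P4 → J4 → X6 → S5 → HQ (or its reverse).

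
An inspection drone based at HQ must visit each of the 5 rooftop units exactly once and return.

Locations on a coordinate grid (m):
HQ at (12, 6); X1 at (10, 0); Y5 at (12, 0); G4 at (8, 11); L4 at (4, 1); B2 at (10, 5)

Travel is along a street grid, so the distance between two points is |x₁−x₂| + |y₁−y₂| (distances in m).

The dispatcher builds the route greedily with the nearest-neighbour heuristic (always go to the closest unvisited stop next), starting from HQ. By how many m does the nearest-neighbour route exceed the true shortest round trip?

The nearest-neighbour route is 2 m longer than optimal.

HQ: B2=3, Y5=6, X1=8, G4=9, L4=13 ⇒ B2
B2: X1=5, Y5=7, G4=8, L4=10 ⇒ X1
X1: Y5=2, L4=7, G4=13 ⇒ Y5
Y5: L4=9, G4=15 ⇒ L4
L4: G4=14 ⇒ G4
NN route HQ → B2 → X1 → Y5 → L4 → G4 → HQ costs 42.
Optimal: HQ → Y5 → X1 → L4 → G4 → B2 → HQ costs 40 (by enumerating all 60 distinct tours).
Excess = 42 − 40 = 2.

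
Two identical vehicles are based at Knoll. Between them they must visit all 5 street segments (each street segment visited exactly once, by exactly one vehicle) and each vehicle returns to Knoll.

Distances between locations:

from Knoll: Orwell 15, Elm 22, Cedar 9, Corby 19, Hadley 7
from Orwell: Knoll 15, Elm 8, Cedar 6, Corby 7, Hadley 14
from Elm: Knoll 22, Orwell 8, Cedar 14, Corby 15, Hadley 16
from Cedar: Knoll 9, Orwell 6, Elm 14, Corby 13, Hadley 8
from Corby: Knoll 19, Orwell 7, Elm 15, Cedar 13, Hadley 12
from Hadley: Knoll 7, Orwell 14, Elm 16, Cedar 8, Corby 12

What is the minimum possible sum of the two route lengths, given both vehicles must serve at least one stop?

There are 2^4 − 1 = 15 ways to divide the 5 stops into two non-empty groups. For each, the best each vehicle can do is its own shortest tour through its group:
  {Orwell} + {Elm, Cedar, Corby, Hadley}: 30 + 57 = 87
  {Elm} + {Orwell, Cedar, Corby, Hadley}: 44 + 41 = 85
  {Orwell, Elm} + {Cedar, Corby, Hadley}: 45 + 41 = 86
  {Cedar} + {Orwell, Elm, Corby, Hadley}: 18 + 56 = 74
  {Orwell, Cedar} + {Elm, Corby, Hadley}: 30 + 56 = 86
  {Elm, Cedar} + {Orwell, Corby, Hadley}: 45 + 41 = 86
  … (15 splits in total)
  {Orwell, Elm, Cedar, Corby} + {Hadley}: 57 + 14 = 71  ← best
Best: vehicle 1 Knoll → Cedar → Orwell → Elm → Corby → Knoll = 57; vehicle 2 Knoll → Hadley → Knoll = 14; combined 71.

71 — the smallest possible combined total.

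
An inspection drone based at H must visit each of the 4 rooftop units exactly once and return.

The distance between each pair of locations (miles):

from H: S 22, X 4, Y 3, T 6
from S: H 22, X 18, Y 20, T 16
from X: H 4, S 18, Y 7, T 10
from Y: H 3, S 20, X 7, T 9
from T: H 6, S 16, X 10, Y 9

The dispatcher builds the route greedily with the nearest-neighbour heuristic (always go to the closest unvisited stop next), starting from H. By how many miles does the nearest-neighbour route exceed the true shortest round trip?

Excess over optimum: 8 miles.

H: Y=3, X=4, T=6, S=22 ⇒ Y
Y: X=7, T=9, S=20 ⇒ X
X: T=10, S=18 ⇒ T
T: S=16 ⇒ S
NN route H → Y → X → T → S → H costs 58.
Optimal: H → X → S → T → Y → H costs 50 (by enumerating all 12 distinct tours).
Excess = 58 − 50 = 8.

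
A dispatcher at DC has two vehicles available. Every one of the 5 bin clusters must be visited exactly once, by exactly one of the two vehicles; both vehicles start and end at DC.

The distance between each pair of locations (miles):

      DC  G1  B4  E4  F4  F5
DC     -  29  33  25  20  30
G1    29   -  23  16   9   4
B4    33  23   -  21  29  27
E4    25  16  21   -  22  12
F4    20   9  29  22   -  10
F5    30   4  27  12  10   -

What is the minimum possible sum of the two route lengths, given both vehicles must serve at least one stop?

Minimum combined distance: 136 miles.

Check every non-empty split of the stops between the two vehicles; for each half take its own optimal tour:
  {G1} + {B4, E4, F4, F5}: 58 + 96 = 154
  {B4} + {G1, E4, F4, F5}: 66 + 70 = 136
  {G1, B4} + {E4, F4, F5}: 85 + 67 = 152
  {E4} + {G1, B4, F4, F5}: 50 + 90 = 140
  {G1, E4} + {B4, F4, F5}: 70 + 90 = 160
  {B4, E4} + {G1, F4, F5}: 79 + 63 = 142
  … (15 splits in total)
Best: vehicle 1 DC → B4 → DC = 66; vehicle 2 DC → E4 → F5 → G1 → F4 → DC = 70; combined 136.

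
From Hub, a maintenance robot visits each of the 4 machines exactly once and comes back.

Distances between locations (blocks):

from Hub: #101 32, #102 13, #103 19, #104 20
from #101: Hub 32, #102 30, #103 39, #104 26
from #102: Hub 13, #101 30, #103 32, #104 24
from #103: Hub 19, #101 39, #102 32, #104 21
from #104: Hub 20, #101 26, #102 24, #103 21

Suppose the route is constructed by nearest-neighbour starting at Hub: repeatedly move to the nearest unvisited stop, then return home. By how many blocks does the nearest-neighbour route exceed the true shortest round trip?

From Hub: #102=13, #103=19, #104=20, #101=32 → choose #102 (13).
From #102: #104=24, #101=30, #103=32 → choose #104 (24).
From #104: #103=21, #101=26 → choose #103 (21).
From #103: #101=39 → choose #101 (39).
NN route Hub → #102 → #104 → #103 → #101 → Hub costs 129.
Optimal: Hub → #102 → #101 → #104 → #103 → Hub costs 109 (by enumerating all 12 distinct tours).
Excess = 129 − 109 = 20.

The nearest-neighbour route is 20 blocks longer than optimal.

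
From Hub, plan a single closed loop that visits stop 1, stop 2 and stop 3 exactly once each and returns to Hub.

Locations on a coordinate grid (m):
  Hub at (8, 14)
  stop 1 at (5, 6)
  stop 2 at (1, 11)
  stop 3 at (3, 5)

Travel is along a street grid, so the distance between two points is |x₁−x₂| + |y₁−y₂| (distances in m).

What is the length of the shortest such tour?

32 m — the shortest possible round trip.

There are 3 distinct closed tours to check (reversals are equivalent).
Hub → stop 1 → stop 2 → stop 3 → Hub: 11+9+8+14 = 42
Hub → stop 1 → stop 3 → stop 2 → Hub: 11+3+8+10 = 32
Hub → stop 2 → stop 1 → stop 3 → Hub: 10+9+3+14 = 36
The minimum is 32.
One optimal route: Hub → stop 1 → stop 3 → stop 2 → Hub (or its reverse).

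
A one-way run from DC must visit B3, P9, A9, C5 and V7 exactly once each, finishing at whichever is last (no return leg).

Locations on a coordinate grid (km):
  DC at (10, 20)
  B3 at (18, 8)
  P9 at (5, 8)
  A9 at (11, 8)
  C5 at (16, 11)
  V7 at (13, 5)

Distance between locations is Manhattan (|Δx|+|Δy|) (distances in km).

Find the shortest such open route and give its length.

39 km — the minimum one-way total.

There are 5! = 120 possible orderings.
DC → B3 → P9 → A9 → C5 → V7: 20+13+6+8+9 = 56
DC → B3 → P9 → A9 → V7 → C5: 20+13+6+5+9 = 53
DC → B3 → P9 → C5 → A9 → V7: 20+13+14+8+5 = 60
DC → B3 → P9 → C5 → V7 → A9: 20+13+14+9+5 = 61
DC → B3 → P9 → V7 → A9 → C5: 20+13+11+5+8 = 57
DC → B3 → P9 → V7 → C5 → A9: 20+13+11+9+8 = 61
DC → B3 → A9 → P9 → C5 → V7: 20+7+6+14+9 = 56
DC → B3 → A9 → P9 → V7 → C5: 20+7+6+11+9 = 53
DC → B3 → A9 → C5 → P9 → V7: 20+7+8+14+11 = 60
DC → B3 → A9 → C5 → V7 → P9: 20+7+8+9+11 = 55
DC → B3 → A9 → V7 → P9 → C5: 20+7+5+11+14 = 57
DC → B3 → A9 → V7 → C5 → P9: 20+7+5+9+14 = 55
DC → B3 → C5 → P9 → A9 → V7: 20+5+14+6+5 = 50
DC → B3 → C5 → P9 → V7 → A9: 20+5+14+11+5 = 55
… (106 more)
DC → C5 → B3 → V7 → A9 → P9: 15+5+8+5+6 = 39  ← best
The minimum is 39.
One shortest path: DC → C5 → B3 → V7 → A9 → P9.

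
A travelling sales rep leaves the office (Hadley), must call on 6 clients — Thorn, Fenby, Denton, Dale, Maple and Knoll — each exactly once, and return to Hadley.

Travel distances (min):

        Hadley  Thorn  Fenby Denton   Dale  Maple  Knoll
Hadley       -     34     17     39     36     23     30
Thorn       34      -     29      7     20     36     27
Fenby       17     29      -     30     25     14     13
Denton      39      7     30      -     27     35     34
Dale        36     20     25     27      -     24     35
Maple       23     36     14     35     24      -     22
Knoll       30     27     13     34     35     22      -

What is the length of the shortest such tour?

With 6 stops there are 6!/2 = 360 distinct round trips (a route and its reverse cost the same).
Hadley - Thorn - Fenby - Denton - Dale - Maple - Knoll - Hadley: 34+29+30+27+24+22+30 = 196
Hadley - Thorn - Fenby - Denton - Dale - Knoll - Maple - Hadley: 34+29+30+27+35+22+23 = 200
Hadley - Thorn - Fenby - Denton - Maple - Dale - Knoll - Hadley: 34+29+30+35+24+35+30 = 217
Hadley - Thorn - Fenby - Denton - Maple - Knoll - Dale - Hadley: 34+29+30+35+22+35+36 = 221
Hadley - Thorn - Fenby - Denton - Knoll - Dale - Maple - Hadley: 34+29+30+34+35+24+23 = 209
Hadley - Thorn - Fenby - Denton - Knoll - Maple - Dale - Hadley: 34+29+30+34+22+24+36 = 209
Hadley - Thorn - Fenby - Dale - Denton - Maple - Knoll - Hadley: 34+29+25+27+35+22+30 = 202
Hadley - Thorn - Fenby - Dale - Denton - Knoll - Maple - Hadley: 34+29+25+27+34+22+23 = 194
… (352 more)
Hadley - Fenby - Knoll - Thorn - Denton - Dale - Maple - Hadley: 17+13+27+7+27+24+23 = 138  ← best
The minimum is 138.
One optimal route: Hadley → Fenby → Knoll → Thorn → Denton → Dale → Maple → Hadley (or its reverse).

138 min — the shortest possible round trip.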